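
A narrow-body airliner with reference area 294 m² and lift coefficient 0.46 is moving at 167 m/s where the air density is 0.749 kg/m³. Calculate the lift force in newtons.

Dynamic pressure q = ½ρv² = ½ × 0.749 × 167² = 10440 Pa.
L = q·S·CL = 10440 × 294 × 0.46 = 1.41×10^6 N ≈ 1410 kN

L = 1.41×10^6 N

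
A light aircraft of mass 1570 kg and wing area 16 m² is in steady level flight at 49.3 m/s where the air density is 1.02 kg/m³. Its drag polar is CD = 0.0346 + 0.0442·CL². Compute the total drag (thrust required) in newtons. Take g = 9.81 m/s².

D = 1210 N

Level flight ⇒ L = W = m·g = 1570 × 9.81 = 15402 N.
q = ½ρv² = ½ × 1.02 × 49.3² = 1240 Pa.
CL = 2W/(ρv²S) = 2×15402/(1.02×49.3²×16) = 0.7766.
CD = 0.0346 + 0.0442 × 0.7766² = 0.06126.
D = q·S·CD = 1240 × 16 × 0.06126 = 1215 N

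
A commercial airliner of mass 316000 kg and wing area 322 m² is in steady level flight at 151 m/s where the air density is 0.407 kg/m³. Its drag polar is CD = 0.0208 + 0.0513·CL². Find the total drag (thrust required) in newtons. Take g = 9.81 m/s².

Level flight ⇒ L = W = m·g = 316000 × 9.81 = 3.1×10^6 N.
q = ½ρv² = ½ × 0.407 × 151² = 4640 Pa.
CL = W/(q·S) = 3.1×10^6 / (4640 × 322) = 2.075.
CD = 0.0208 + 0.0513 × 2.075² = 0.2416.
D = q·S·CD = 4640 × 322 × 0.2416 = 3.61×10^5 N

D = 3.61×10^5 N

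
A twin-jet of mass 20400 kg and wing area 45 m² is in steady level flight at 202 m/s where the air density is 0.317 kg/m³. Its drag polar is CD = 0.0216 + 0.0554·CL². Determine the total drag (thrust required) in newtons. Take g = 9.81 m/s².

Weight W = mg = 20400 × 9.81 = 2.0012×10^5 N; in level flight L = W.
Dynamic pressure q = 0.5 × 0.317 × 202² = 6467 Pa.
CL = W/(q·S) = 2.0012×10^5 / (6467 × 45) = 0.6876.
CD = 0.0216 + 0.0554 × 0.6876² = 0.0478.
D = q·S·CD = 6467 × 45 × 0.0478 = 13910 N

D = 13900 N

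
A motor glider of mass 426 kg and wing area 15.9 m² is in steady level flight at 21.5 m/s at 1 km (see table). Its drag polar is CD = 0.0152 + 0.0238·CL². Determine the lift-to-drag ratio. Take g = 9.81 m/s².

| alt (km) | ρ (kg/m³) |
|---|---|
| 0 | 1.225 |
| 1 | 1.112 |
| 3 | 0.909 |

At 1 km, from the table: ρ = 1.112 kg/m³.
In steady level flight, lift balances weight: W = mg = 426 × 9.81 = 4179.1 N.
q = ½ρv² = ½ × 1.112 × 21.5² = 257 Pa.
Required CL = L/(qS) = 4179.1/(257·15.9) = 1.023.
CD = 0.0152 + 0.0238 × 1.023² = 0.04009.
L/D = CL/CD = 1.023 / 0.04009 = 25.5

L/D = 25.5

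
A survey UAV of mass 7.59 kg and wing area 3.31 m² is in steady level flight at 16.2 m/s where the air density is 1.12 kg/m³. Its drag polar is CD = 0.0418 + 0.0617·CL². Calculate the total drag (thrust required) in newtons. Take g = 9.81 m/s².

Level flight ⇒ L = W = m·g = 7.59 × 9.81 = 74.458 N.
Dynamic pressure q = 0.5 × 1.12 × 16.2² = 147 Pa.
CL = W/(q·S) = 74.458 / (147 × 3.31) = 0.1531.
CD = 0.0418 + 0.0617 × 0.1531² = 0.04325.
D = q·S·CD = 147 × 3.31 × 0.04325 = 21.04 N

D = 21 N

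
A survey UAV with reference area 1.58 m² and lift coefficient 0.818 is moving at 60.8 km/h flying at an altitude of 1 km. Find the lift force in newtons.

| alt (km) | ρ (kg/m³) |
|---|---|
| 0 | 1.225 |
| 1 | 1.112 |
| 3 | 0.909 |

At 1 km, from the table: ρ = 1.112 kg/m³.
Convert speed: v = 60.8 km/h ÷ 3.6 = 16.89 m/s.
Dynamic pressure q = ½ρv² = ½ × 1.112 × 16.89² = 158.6 Pa.
L = q·S·CL = 158.6 × 1.58 × 0.818 = 205 N

L = 205 N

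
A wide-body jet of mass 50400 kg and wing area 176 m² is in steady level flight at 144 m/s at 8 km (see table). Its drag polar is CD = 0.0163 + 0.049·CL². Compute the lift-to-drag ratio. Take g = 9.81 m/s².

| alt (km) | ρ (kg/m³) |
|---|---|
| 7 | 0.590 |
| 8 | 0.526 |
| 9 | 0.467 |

L/D = 17.6

At 8 km, from the table: ρ = 0.526 kg/m³.
In steady level flight, lift balances weight: W = mg = 50400 × 9.81 = 4.9442×10^5 N.
Dynamic pressure q = 0.5 × 0.526 × 144² = 5454 Pa.
CL = W/(q·S) = 4.9442×10^5 / (5454 × 176) = 0.5151.
CD = 0.0163 + 0.049 × 0.5151² = 0.0293.
L/D = CL/CD = 0.5151 / 0.0293 = 17.6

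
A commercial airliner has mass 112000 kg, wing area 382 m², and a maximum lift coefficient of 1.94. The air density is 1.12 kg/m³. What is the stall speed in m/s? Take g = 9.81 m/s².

V_stall = 51.5 m/s

At stall, lift equals weight: L = W = m·g = 112000 × 9.81 = 1.099×10^6 N.
From L = ½ρV²S·CL,max = W: V_stall = √(2W/(ρSCL,max)) = √(2·1.099×10^6/(1.12·382·1.94))
V_stall = √2647 = 51.5 m/s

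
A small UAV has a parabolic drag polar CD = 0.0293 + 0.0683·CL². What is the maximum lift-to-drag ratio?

For CD = CD0 + K·CL², (L/D)max occurs at CL* = √(CD0/K) and equals 1/(2√(K·CD0)).
(L/D)max = 1/(2√(0.0683 × 0.0293)) = 1/(2 × 0.04473) = 11.2

(L/D)max = 11.2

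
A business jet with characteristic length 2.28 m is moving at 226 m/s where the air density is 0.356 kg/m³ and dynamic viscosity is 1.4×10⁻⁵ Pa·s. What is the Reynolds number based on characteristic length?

Re = 1.31×10^7

Re = ρ·v·c/μ = 0.356 × 226 × 2.28 / (1.4×10⁻⁵) = 1.31×10^7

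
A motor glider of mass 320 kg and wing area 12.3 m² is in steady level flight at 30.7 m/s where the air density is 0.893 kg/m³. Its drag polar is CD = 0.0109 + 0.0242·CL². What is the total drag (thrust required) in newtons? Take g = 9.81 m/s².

Level flight ⇒ L = W = m·g = 320 × 9.81 = 3139.2 N.
q = ½ρv² = ½ × 0.893 × 30.7² = 420.8 Pa.
CL = 2W/(ρv²S) = 2×3139.2/(0.893×30.7²×12.3) = 0.6065.
CD = 0.0109 + 0.0242 × 0.6065² = 0.0198.
D = q·S·CD = 420.8 × 12.3 × 0.0198 = 102.5 N

D = 102 N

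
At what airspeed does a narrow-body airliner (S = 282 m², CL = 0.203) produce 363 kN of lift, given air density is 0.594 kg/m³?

v = 146 m/s

L = ½ρv²S·CL ⇒ v = √(2L/(ρ·S·CL))
v = √(2 × 3.63×10^5 / (0.594 × 282 × 0.203)) = √21350 = 146 m/s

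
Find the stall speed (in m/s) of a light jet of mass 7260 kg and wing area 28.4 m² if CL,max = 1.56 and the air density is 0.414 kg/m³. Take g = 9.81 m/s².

V_stall = 88.1 m/s

Stall occurs when L = W at CL,max. W = mg = 7260 × 9.81 = 71220 N.
V_stall = √(2W/(ρ·S·CL,max)) = √(2 × 71220 / (0.414 × 28.4 × 1.56))
V_stall = √7766 = 88.1 m/s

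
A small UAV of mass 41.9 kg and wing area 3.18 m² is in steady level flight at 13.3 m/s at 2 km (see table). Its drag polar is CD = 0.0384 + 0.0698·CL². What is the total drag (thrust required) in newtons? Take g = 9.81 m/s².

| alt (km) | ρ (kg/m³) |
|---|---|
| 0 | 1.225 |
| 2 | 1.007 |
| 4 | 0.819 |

At 2 km, from the table: ρ = 1.007 kg/m³.
In steady level flight, lift balances weight: W = mg = 41.9 × 9.81 = 411.04 N.
q = ½ρv² = ½ × 1.007 × 13.3² = 89.06 Pa.
CL = W/(q·S) = 411.04 / (89.06 × 3.18) = 1.451.
CD = 0.0384 + 0.0698 × 1.451² = 0.1854.
D = q·S·CD = 89.06 × 3.18 × 0.1854 = 52.51 N

D = 52.5 N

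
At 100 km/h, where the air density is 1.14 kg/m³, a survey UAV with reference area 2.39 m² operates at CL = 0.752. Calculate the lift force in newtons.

L = 790 N

Convert speed: v = 100 km/h ÷ 3.6 = 27.78 m/s.
L = ½ρv²S·CL = ½ × 1.14 × 27.78² × 2.39 × 0.752 = 790 N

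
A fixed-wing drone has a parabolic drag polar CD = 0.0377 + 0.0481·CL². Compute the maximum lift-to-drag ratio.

For CD = CD0 + K·CL², (L/D)max occurs at CL* = √(CD0/K) and equals 1/(2√(K·CD0)).
(L/D)max = 1/(2√(0.0481 × 0.0377)) = 1/(2 × 0.04258) = 11.7

(L/D)max = 11.7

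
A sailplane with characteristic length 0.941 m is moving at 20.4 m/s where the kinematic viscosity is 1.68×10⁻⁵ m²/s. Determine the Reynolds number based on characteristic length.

Re = v·c/ν = 20.4 × 0.941 / (1.68×10⁻⁵) = 1.14×10^6

Re = 1.14×10^6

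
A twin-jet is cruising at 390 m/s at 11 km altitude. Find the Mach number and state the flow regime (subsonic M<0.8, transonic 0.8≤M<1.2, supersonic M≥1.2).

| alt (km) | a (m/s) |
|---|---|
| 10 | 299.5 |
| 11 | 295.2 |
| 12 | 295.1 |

M = 1.32 (supersonic)

At 11 km, from the table: a = 295.2 m/s.
M = v/a = 390 / 295.2 = 1.32
M = 1.32 → supersonic.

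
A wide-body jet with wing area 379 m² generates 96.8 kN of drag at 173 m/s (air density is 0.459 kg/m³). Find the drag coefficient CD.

From D = ½ρv²S·CD, rearranging gives CD = 2D/(ρv²S).
CD = 2 × 96800 / (0.459 × 173² × 379) = 0.0372

CD = 0.0372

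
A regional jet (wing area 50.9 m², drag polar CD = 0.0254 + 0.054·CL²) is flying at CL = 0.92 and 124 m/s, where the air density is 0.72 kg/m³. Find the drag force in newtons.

CD = 0.0254 + 0.054 × 0.92² = 0.07111
D = ½ρv²S·CD = ½ × 0.72 × 124² × 50.9 × 0.07111 = 20000 N

D = 20000 N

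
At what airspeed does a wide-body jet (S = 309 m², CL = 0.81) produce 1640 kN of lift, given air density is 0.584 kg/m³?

v = 150 m/s

L = ½ρv²S·CL ⇒ v = √(2L/(ρ·S·CL))
v = √(2 × 1.64×10^6 / (0.584 × 309 × 0.81)) = √22440 = 150 m/s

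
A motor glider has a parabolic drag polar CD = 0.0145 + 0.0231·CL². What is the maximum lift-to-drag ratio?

For CD = CD0 + K·CL², (L/D)max occurs at CL* = √(CD0/K) and equals 1/(2√(K·CD0)).
(L/D)max = 1/(2√(0.0231 × 0.0145)) = 1/(2 × 0.0183) = 27.3

(L/D)max = 27.3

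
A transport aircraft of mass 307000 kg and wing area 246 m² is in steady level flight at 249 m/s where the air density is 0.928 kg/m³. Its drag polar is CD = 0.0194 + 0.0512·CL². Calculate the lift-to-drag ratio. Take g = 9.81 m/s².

Level flight ⇒ L = W = m·g = 307000 × 9.81 = 3.0117×10^6 N.
Dynamic pressure q = 0.5 × 0.928 × 249² = 28770 Pa.
CL = 2W/(ρv²S) = 2×3.0117×10^6/(0.928×249²×246) = 0.4256.
CD = 0.0194 + 0.0512 × 0.4256² = 0.02867.
L/D = CL/CD = 0.4256 / 0.02867 = 14.8

L/D = 14.8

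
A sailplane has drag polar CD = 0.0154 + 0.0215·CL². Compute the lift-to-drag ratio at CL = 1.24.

L/D = 25.6

CD = 0.0154 + 0.0215 × 1.24² = 0.04846
L/D = CL/CD = 1.24 / 0.04846 = 25.6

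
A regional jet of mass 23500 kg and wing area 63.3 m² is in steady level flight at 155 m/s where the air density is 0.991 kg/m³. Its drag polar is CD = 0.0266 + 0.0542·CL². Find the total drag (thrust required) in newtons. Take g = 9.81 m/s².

D = 23900 N

Level flight ⇒ L = W = m·g = 23500 × 9.81 = 2.3054×10^5 N.
Dynamic pressure q = 0.5 × 0.991 × 155² = 11900 Pa.
CL = 2W/(ρv²S) = 2×2.3054×10^5/(0.991×155²×63.3) = 0.3059.
CD = 0.0266 + 0.0542 × 0.3059² = 0.03167.
D = q·S·CD = 11900 × 63.3 × 0.03167 = 23870 N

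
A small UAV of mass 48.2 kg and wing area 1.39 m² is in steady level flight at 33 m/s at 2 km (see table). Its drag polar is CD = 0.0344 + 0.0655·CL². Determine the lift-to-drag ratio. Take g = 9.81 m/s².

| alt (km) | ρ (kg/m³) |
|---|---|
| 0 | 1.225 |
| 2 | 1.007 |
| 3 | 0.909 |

L/D = 10.4

At 2 km, from the table: ρ = 1.007 kg/m³.
In steady level flight, lift balances weight: W = mg = 48.2 × 9.81 = 472.84 N.
Dynamic pressure q = 0.5 × 1.007 × 33² = 548.3 Pa.
Required CL = L/(qS) = 472.84/(548.3·1.39) = 0.6204.
CD = 0.0344 + 0.0655 × 0.6204² = 0.05961.
L/D = CL/CD = 0.6204 / 0.05961 = 10.4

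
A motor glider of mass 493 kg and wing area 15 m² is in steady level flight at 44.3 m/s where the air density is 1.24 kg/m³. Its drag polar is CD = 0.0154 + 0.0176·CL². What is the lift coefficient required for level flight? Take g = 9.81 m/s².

CL = 0.265

Weight W = mg = 493 × 9.81 = 4836.3 N; in level flight L = W.
Dynamic pressure q = 0.5 × 1.24 × 44.3² = 1217 Pa.
CL = 2W/(ρv²S) = 2×4836.3/(1.24×44.3²×15) = 0.265.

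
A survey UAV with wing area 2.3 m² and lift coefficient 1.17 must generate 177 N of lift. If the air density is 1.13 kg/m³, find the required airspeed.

v = 10.8 m/s

L = ½ρv²S·CL ⇒ v = √(2L/(ρ·S·CL))
v = √(2 × 177 / (1.13 × 2.3 × 1.17)) = √116.4 = 10.8 m/s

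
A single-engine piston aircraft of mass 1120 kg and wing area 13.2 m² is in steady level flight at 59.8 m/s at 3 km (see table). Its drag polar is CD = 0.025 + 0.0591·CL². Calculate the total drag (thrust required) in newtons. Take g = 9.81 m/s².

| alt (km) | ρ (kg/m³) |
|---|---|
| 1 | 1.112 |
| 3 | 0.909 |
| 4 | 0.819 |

D = 869 N

At 3 km, from the table: ρ = 0.909 kg/m³.
In steady level flight, lift balances weight: W = mg = 1120 × 9.81 = 10987 N.
q = ½ρv² = ½ × 0.909 × 59.8² = 1625 Pa.
CL = W/(q·S) = 10987 / (1625 × 13.2) = 0.5121.
CD = 0.025 + 0.0591 × 0.5121² = 0.0405.
D = q·S·CD = 1625 × 13.2 × 0.0405 = 868.9 N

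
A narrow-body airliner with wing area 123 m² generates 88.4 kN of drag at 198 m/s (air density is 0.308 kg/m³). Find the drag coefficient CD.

From D = ½ρv²S·CD, rearranging gives CD = 2D/(ρv²S).
CD = 2 × 88400 / (0.308 × 198² × 123) = 0.119

CD = 0.119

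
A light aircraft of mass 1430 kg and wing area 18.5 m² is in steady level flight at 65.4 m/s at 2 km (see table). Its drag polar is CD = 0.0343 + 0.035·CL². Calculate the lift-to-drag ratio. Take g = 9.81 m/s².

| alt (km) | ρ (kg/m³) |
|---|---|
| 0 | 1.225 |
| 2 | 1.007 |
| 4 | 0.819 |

L/D = 9.11

At 2 km, from the table: ρ = 1.007 kg/m³.
Weight W = mg = 1430 × 9.81 = 14028 N; in level flight L = W.
q = ½ρv² = ½ × 1.007 × 65.4² = 2154 Pa.
CL = W/(q·S) = 14028 / (2154 × 18.5) = 0.3521.
CD = 0.0343 + 0.035 × 0.3521² = 0.03864.
L/D = CL/CD = 0.3521 / 0.03864 = 9.11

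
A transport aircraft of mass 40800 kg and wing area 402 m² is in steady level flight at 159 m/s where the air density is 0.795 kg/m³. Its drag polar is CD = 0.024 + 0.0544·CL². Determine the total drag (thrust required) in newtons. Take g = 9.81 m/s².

D = 99100 N

In steady level flight, lift balances weight: W = mg = 40800 × 9.81 = 4.0025×10^5 N.
q = ½ρv² = ½ × 0.795 × 159² = 10050 Pa.
CL = W/(q·S) = 4.0025×10^5 / (10050 × 402) = 0.09908.
CD = 0.024 + 0.0544 × 0.09908² = 0.02453.
D = q·S·CD = 10050 × 402 × 0.02453 = 99110 N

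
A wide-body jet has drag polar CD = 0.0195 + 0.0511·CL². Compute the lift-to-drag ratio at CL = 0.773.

L/D = 15.4

CD = 0.0195 + 0.0511 × 0.773² = 0.05003
L/D = CL/CD = 0.773 / 0.05003 = 15.4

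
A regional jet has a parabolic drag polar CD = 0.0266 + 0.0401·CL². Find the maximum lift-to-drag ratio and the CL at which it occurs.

(L/D)max = 15.3, at CL = 0.814

For CD = CD0 + K·CL², (L/D)max occurs at CL* = √(CD0/K) and equals 1/(2√(K·CD0)).
(L/D)max = 1/(2√(0.0401 × 0.0266)) = 1/(2 × 0.03266) = 15.3
CL* = √(0.0266/0.0401) = 0.814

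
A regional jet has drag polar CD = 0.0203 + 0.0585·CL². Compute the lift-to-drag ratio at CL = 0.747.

CD = 0.0203 + 0.0585 × 0.747² = 0.05294
L/D = CL/CD = 0.747 / 0.05294 = 14.1

L/D = 14.1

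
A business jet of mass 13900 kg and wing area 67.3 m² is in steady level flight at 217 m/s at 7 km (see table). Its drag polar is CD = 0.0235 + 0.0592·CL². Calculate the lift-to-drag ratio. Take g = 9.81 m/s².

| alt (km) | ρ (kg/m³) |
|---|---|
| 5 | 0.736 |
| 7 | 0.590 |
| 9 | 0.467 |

At 7 km, from the table: ρ = 0.590 kg/m³.
Level flight ⇒ L = W = m·g = 13900 × 9.81 = 1.3636×10^5 N.
q = ½ρv² = ½ × 0.59 × 217² = 13890 Pa.
CL = 2W/(ρv²S) = 2×1.3636×10^5/(0.59×217²×67.3) = 0.1459.
CD = 0.0235 + 0.0592 × 0.1459² = 0.02476.
L/D = CL/CD = 0.1459 / 0.02476 = 5.89

L/D = 5.89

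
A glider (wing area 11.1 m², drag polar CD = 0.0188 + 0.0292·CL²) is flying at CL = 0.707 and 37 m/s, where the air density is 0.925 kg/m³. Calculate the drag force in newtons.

D = 235 N

CD = 0.0188 + 0.0292 × 0.707² = 0.0334
D = ½ρv²S·CD = ½ × 0.925 × 37² × 11.1 × 0.0334 = 235 N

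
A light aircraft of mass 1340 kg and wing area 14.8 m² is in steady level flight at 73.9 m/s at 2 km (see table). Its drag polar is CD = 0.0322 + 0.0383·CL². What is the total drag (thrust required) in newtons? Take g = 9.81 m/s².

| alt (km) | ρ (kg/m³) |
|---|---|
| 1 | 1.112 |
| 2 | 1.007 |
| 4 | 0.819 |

D = 1470 N

At 2 km, from the table: ρ = 1.007 kg/m³.
In steady level flight, lift balances weight: W = mg = 1340 × 9.81 = 13145 N.
q = ½ρv² = ½ × 1.007 × 73.9² = 2750 Pa.
CL = W/(q·S) = 13145 / (2750 × 14.8) = 0.323.
CD = 0.0322 + 0.0383 × 0.323² = 0.0362.
D = q·S·CD = 2750 × 14.8 × 0.0362 = 1473 N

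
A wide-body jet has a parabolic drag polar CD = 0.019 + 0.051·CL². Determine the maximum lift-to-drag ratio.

For CD = CD0 + K·CL², (L/D)max occurs at CL* = √(CD0/K) and equals 1/(2√(K·CD0)).
(L/D)max = 1/(2√(0.051 × 0.019)) = 1/(2 × 0.03113) = 16.1

(L/D)max = 16.1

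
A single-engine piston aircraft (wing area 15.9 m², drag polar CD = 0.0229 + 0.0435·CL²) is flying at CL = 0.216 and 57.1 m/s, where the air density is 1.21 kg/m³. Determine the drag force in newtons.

CD = 0.0229 + 0.0435 × 0.216² = 0.02493
D = ½ρv²S·CD = ½ × 1.21 × 57.1² × 15.9 × 0.02493 = 782 N

D = 782 N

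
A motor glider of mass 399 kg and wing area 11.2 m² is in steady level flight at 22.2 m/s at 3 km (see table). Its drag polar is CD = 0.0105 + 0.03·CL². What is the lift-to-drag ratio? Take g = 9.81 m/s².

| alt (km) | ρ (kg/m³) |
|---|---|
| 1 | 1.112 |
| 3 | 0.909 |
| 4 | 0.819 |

L/D = 18.7

At 3 km, from the table: ρ = 0.909 kg/m³.
Level flight ⇒ L = W = m·g = 399 × 9.81 = 3914.2 N.
q = ½ρv² = ½ × 0.909 × 22.2² = 224 Pa.
CL = W/(q·S) = 3914.2 / (224 × 11.2) = 1.56.
CD = 0.0105 + 0.03 × 1.56² = 0.08353.
L/D = CL/CD = 1.56 / 0.08353 = 18.7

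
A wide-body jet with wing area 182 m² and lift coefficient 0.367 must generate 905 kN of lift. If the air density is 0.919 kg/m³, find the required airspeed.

v = 172 m/s

L = ½ρv²S·CL ⇒ v = √(2L/(ρ·S·CL))
v = √(2 × 9.05×10^5 / (0.919 × 182 × 0.367)) = √29490 = 172 m/s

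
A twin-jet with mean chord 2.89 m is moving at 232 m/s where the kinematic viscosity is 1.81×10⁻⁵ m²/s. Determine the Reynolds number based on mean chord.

Re = 3.7×10^7

Re = v·c/ν = 232 × 2.89 / (1.81×10⁻⁵) = 3.7×10^7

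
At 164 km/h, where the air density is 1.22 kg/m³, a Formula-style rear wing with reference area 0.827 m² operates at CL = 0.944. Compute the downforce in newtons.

L = 988 N

Convert speed: v = 164 km/h ÷ 3.6 = 45.56 m/s.
Dynamic pressure q = ½ρv² = ½ × 1.22 × 45.56² = 1266 Pa.
L = q·S·CL = 1266 × 0.827 × 0.944 = 988 N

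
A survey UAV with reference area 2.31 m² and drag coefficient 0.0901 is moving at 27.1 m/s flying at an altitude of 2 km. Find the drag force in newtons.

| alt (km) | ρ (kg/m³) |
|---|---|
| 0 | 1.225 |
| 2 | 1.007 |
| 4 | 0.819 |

D = 77 N

At 2 km, from the table: ρ = 1.007 kg/m³.
D = ½ρv²S·CD = ½ × 1.007 × 27.1² × 2.31 × 0.0901 = 77 N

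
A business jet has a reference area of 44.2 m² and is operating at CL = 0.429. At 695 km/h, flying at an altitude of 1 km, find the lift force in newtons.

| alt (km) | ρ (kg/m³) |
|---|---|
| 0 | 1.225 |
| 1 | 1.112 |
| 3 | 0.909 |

At 1 km, from the table: ρ = 1.112 kg/m³.
Convert speed: v = 695 km/h ÷ 3.6 = 193.1 m/s.
L = ½ρv²S·CL = ½ × 1.112 × 193.1² × 44.2 × 0.429 = 3.93×10^5 N ≈ 393 kN

L = 3.93×10^5 N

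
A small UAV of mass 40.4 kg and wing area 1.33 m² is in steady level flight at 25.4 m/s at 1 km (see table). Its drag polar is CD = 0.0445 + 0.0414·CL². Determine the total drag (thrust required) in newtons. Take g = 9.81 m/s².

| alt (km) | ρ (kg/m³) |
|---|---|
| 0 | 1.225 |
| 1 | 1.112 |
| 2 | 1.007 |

At 1 km, from the table: ρ = 1.112 kg/m³.
In steady level flight, lift balances weight: W = mg = 40.4 × 9.81 = 396.32 N.
q = ½ρv² = ½ × 1.112 × 25.4² = 358.7 Pa.
Required CL = L/(qS) = 396.32/(358.7·1.33) = 0.8307.
CD = 0.0445 + 0.0414 × 0.8307² = 0.07307.
D = q·S·CD = 358.7 × 1.33 × 0.07307 = 34.86 N

D = 34.9 N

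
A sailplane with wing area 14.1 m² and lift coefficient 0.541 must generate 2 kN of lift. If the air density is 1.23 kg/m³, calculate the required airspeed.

L = ½ρv²S·CL ⇒ v = √(2L/(ρ·S·CL))
v = √(2 × 2000 / (1.23 × 14.1 × 0.541)) = √426.3 = 20.6 m/s

v = 20.6 m/s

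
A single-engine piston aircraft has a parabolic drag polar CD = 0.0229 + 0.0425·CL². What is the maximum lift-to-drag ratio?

For CD = CD0 + K·CL², (L/D)max occurs at CL* = √(CD0/K) and equals 1/(2√(K·CD0)).
(L/D)max = 1/(2√(0.0425 × 0.0229)) = 1/(2 × 0.0312) = 16

(L/D)max = 16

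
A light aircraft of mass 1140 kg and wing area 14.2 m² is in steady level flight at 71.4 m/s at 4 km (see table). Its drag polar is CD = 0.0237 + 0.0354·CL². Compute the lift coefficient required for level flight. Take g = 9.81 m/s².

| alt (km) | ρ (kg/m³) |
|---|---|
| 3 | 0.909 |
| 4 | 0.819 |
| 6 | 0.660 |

At 4 km, from the table: ρ = 0.819 kg/m³.
Level flight ⇒ L = W = m·g = 1140 × 9.81 = 11183 N.
q = ½ρv² = ½ × 0.819 × 71.4² = 2088 Pa.
CL = 2W/(ρv²S) = 2×11183/(0.819×71.4²×14.2) = 0.3773.

CL = 0.377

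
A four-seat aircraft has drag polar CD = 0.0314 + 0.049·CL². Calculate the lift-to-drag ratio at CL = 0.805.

L/D = 12.7

CD = 0.0314 + 0.049 × 0.805² = 0.06315
L/D = CL/CD = 0.805 / 0.06315 = 12.7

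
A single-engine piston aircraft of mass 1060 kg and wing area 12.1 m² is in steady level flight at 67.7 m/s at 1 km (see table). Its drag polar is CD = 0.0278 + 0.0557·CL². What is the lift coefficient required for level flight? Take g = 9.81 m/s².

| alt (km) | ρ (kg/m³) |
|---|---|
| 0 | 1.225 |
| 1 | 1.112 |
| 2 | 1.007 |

CL = 0.337

At 1 km, from the table: ρ = 1.112 kg/m³.
Level flight ⇒ L = W = m·g = 1060 × 9.81 = 10399 N.
Dynamic pressure q = 0.5 × 1.112 × 67.7² = 2548 Pa.
Required CL = L/(qS) = 10399/(2548·12.1) = 0.3372.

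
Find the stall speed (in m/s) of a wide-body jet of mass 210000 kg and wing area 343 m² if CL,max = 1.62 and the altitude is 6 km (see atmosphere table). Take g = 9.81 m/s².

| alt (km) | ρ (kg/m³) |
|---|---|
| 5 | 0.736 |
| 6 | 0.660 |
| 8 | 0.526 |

V_stall = 106 m/s

At 6 km, from the table: ρ = 0.660 kg/m³.
At stall, lift equals weight: L = W = m·g = 210000 × 9.81 = 2.06×10^6 N.
From L = ½ρV²S·CL,max = W: V_stall = √(2W/(ρSCL,max)) = √(2·2.06×10^6/(0.66·343·1.62))
V_stall = √11230 = 106 m/s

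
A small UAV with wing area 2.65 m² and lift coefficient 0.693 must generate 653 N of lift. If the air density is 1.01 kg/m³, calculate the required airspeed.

L = ½ρv²S·CL ⇒ v = √(2L/(ρ·S·CL))
v = √(2 × 653 / (1.01 × 2.65 × 0.693)) = √704.1 = 26.5 m/s

v = 26.5 m/s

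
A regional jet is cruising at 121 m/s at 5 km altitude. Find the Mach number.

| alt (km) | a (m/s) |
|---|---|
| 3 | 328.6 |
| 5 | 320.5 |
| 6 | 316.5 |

M = 0.378

At 5 km, from the table: a = 320.5 m/s.
M = v/a = 121 / 320.5 = 0.378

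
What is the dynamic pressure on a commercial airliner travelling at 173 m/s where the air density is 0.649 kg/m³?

q = 9710 Pa

q = ½ρv² = ½ × 0.649 × 173² = 9710 Pa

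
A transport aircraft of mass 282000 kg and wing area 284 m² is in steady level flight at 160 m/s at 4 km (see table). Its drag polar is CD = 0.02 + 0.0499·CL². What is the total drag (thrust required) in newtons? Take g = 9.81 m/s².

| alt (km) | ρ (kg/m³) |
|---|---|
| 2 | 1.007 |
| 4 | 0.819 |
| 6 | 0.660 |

D = 1.88×10^5 N

At 4 km, from the table: ρ = 0.819 kg/m³.
In steady level flight, lift balances weight: W = mg = 282000 × 9.81 = 2.7664×10^6 N.
q = ½ρv² = ½ × 0.819 × 160² = 10480 Pa.
CL = 2W/(ρv²S) = 2×2.7664×10^6/(0.819×160²×284) = 0.9292.
CD = 0.02 + 0.0499 × 0.9292² = 0.06308.
D = q·S·CD = 10480 × 284 × 0.06308 = 1.878×10^5 N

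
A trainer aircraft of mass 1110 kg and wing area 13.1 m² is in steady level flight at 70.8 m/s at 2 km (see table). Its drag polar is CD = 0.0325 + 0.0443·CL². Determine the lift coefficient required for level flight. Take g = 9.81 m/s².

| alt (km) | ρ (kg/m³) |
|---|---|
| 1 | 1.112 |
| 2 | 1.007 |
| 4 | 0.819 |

At 2 km, from the table: ρ = 1.007 kg/m³.
In steady level flight, lift balances weight: W = mg = 1110 × 9.81 = 10889 N.
Dynamic pressure q = 0.5 × 1.007 × 70.8² = 2524 Pa.
Required CL = L/(qS) = 10889/(2524·13.1) = 0.3293.

CL = 0.329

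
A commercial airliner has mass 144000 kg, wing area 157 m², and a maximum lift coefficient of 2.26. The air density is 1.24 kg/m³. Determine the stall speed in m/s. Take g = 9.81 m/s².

Stall occurs when L = W at CL,max. W = mg = 144000 × 9.81 = 1.413×10^6 N.
V_stall = √(2W/(ρ·S·CL,max)) = √(2 × 1.413×10^6 / (1.24 × 157 × 2.26))
V_stall = √6421 = 80.1 m/s

V_stall = 80.1 m/s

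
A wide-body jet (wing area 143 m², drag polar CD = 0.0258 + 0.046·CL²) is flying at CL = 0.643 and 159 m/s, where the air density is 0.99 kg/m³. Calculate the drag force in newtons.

CD = 0.0258 + 0.046 × 0.643² = 0.04482
D = ½ρv²S·CD = ½ × 0.99 × 159² × 143 × 0.04482 = 80200 N

D = 80200 N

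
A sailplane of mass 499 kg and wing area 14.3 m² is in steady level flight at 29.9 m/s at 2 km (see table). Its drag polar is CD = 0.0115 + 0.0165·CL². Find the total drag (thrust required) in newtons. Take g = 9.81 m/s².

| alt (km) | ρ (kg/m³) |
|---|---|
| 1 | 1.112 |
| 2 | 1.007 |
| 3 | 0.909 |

At 2 km, from the table: ρ = 1.007 kg/m³.
Weight W = mg = 499 × 9.81 = 4895.2 N; in level flight L = W.
q = ½ρv² = ½ × 1.007 × 29.9² = 450.1 Pa.
CL = 2W/(ρv²S) = 2×4895.2/(1.007×29.9²×14.3) = 0.7605.
CD = 0.0115 + 0.0165 × 0.7605² = 0.02104.
D = q·S·CD = 450.1 × 14.3 × 0.02104 = 135.4 N

D = 135 N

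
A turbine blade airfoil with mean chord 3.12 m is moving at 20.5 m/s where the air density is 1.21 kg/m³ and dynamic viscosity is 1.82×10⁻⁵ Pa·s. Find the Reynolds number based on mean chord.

Re = 4.25×10^6

Re = ρ·v·c/μ = 1.21 × 20.5 × 3.12 / (1.82×10⁻⁵) = 4.25×10^6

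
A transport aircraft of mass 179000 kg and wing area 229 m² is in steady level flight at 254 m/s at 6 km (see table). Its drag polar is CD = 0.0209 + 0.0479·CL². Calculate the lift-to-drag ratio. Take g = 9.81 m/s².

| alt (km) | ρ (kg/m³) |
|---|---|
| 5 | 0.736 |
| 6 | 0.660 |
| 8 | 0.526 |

L/D = 13.3

At 6 km, from the table: ρ = 0.660 kg/m³.
Level flight ⇒ L = W = m·g = 179000 × 9.81 = 1.756×10^6 N.
q = ½ρv² = ½ × 0.66 × 254² = 21290 Pa.
Required CL = L/(qS) = 1.756×10^6/(21290·229) = 0.3602.
CD = 0.0209 + 0.0479 × 0.3602² = 0.02711.
L/D = CL/CD = 0.3602 / 0.02711 = 13.3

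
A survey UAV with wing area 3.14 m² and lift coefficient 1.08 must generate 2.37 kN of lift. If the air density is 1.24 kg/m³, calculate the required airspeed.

L = ½ρv²S·CL ⇒ v = √(2L/(ρ·S·CL))
v = √(2 × 2370 / (1.24 × 3.14 × 1.08)) = √1127 = 33.6 m/s

v = 33.6 m/s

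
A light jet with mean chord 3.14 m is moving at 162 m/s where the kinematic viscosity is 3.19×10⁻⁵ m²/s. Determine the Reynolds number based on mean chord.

Re = 1.59×10^7

Re = v·c/ν = 162 × 3.14 / (3.19×10⁻⁵) = 1.59×10^7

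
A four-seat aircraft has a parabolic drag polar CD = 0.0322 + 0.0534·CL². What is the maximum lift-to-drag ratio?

For CD = CD0 + K·CL², (L/D)max occurs at CL* = √(CD0/K) and equals 1/(2√(K·CD0)).
(L/D)max = 1/(2√(0.0534 × 0.0322)) = 1/(2 × 0.04147) = 12.1

(L/D)max = 12.1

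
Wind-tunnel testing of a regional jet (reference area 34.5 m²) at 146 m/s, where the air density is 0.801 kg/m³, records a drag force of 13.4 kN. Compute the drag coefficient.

From D = ½ρv²S·CD, rearranging gives CD = 2D/(ρv²S).
CD = 2 × 13400 / (0.801 × 146² × 34.5) = 0.0455

CD = 0.0455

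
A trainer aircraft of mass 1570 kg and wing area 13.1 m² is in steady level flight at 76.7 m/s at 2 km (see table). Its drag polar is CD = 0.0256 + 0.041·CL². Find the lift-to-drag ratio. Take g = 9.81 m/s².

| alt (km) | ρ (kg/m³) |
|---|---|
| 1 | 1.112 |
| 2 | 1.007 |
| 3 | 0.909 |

L/D = 12.4

At 2 km, from the table: ρ = 1.007 kg/m³.
Weight W = mg = 1570 × 9.81 = 15402 N; in level flight L = W.
q = ½ρv² = ½ × 1.007 × 76.7² = 2962 Pa.
CL = 2W/(ρv²S) = 2×15402/(1.007×76.7²×13.1) = 0.3969.
CD = 0.0256 + 0.041 × 0.3969² = 0.03206.
L/D = CL/CD = 0.3969 / 0.03206 = 12.4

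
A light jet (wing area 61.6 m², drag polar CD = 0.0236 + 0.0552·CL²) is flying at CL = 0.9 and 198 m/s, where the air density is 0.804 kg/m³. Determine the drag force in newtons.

D = 66300 N

CD = 0.0236 + 0.0552 × 0.9² = 0.06831
D = ½ρv²S·CD = ½ × 0.804 × 198² × 61.6 × 0.06831 = 66300 N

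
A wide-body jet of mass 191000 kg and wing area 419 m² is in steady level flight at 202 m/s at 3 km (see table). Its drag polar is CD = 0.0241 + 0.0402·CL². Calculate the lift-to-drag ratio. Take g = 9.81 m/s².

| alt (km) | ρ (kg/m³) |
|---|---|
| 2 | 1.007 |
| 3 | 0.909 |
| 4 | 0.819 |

At 3 km, from the table: ρ = 0.909 kg/m³.
In steady level flight, lift balances weight: W = mg = 191000 × 9.81 = 1.8737×10^6 N.
q = ½ρv² = ½ × 0.909 × 202² = 18550 Pa.
CL = W/(q·S) = 1.8737×10^6 / (18550 × 419) = 0.2411.
CD = 0.0241 + 0.0402 × 0.2411² = 0.02644.
L/D = CL/CD = 0.2411 / 0.02644 = 9.12

L/D = 9.12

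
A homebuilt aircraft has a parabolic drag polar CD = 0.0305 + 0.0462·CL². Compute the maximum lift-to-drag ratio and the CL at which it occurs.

(L/D)max = 13.3, at CL = 0.813

For CD = CD0 + K·CL², (L/D)max occurs at CL* = √(CD0/K) and equals 1/(2√(K·CD0)).
(L/D)max = 1/(2√(0.0462 × 0.0305)) = 1/(2 × 0.03754) = 13.3
CL* = √(0.0305/0.0462) = 0.813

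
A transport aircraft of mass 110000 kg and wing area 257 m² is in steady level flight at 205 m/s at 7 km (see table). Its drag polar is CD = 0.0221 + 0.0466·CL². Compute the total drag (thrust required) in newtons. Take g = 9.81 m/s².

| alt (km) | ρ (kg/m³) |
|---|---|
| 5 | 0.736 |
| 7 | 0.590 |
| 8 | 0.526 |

At 7 km, from the table: ρ = 0.590 kg/m³.
Level flight ⇒ L = W = m·g = 110000 × 9.81 = 1.0791×10^6 N.
q = ½ρv² = ½ × 0.59 × 205² = 12400 Pa.
Required CL = L/(qS) = 1.0791×10^6/(12400·257) = 0.3387.
CD = 0.0221 + 0.0466 × 0.3387² = 0.02745.
D = q·S·CD = 12400 × 257 × 0.02745 = 87440 N

D = 87400 N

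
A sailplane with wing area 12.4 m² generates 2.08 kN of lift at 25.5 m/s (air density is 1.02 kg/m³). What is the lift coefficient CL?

From L = ½ρv²S·CL, rearranging gives CL = 2L/(ρv²S).
CL = 2 × 2080 / (1.02 × 25.5² × 12.4) = 0.506

CL = 0.506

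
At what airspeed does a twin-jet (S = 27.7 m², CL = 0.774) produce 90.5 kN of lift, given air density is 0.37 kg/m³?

L = ½ρv²S·CL ⇒ v = √(2L/(ρ·S·CL))
v = √(2 × 90500 / (0.37 × 27.7 × 0.774)) = √22820 = 151 m/s

v = 151 m/s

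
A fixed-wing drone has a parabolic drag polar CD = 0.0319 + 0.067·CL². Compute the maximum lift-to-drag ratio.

For CD = CD0 + K·CL², (L/D)max occurs at CL* = √(CD0/K) and equals 1/(2√(K·CD0)).
(L/D)max = 1/(2√(0.067 × 0.0319)) = 1/(2 × 0.04623) = 10.8

(L/D)max = 10.8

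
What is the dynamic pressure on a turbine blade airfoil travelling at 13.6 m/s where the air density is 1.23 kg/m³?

q = ½ρv² = ½ × 1.23 × 13.6² = 114 Pa

q = 114 Pa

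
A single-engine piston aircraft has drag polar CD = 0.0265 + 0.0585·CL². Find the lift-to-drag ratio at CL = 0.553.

CD = 0.0265 + 0.0585 × 0.553² = 0.04439
L/D = CL/CD = 0.553 / 0.04439 = 12.5

L/D = 12.5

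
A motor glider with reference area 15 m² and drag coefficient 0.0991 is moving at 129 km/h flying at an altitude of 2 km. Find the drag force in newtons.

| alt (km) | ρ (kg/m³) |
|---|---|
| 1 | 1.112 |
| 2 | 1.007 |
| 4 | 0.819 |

D = 961 N

At 2 km, from the table: ρ = 1.007 kg/m³.
Convert speed: v = 129 km/h ÷ 3.6 = 35.83 m/s.
D = ½ρv²S·CD = ½ × 1.007 × 35.83² × 15 × 0.0991 = 961 N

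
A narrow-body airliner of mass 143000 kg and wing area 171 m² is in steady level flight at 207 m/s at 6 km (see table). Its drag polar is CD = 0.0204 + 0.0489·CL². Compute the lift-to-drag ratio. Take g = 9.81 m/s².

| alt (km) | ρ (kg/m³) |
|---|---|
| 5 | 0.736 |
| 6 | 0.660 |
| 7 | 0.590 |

At 6 km, from the table: ρ = 0.660 kg/m³.
In steady level flight, lift balances weight: W = mg = 143000 × 9.81 = 1.4028×10^6 N.
q = ½ρv² = ½ × 0.66 × 207² = 14140 Pa.
CL = 2W/(ρv²S) = 2×1.4028×10^6/(0.66×207²×171) = 0.5802.
CD = 0.0204 + 0.0489 × 0.5802² = 0.03686.
L/D = CL/CD = 0.5802 / 0.03686 = 15.7

L/D = 15.7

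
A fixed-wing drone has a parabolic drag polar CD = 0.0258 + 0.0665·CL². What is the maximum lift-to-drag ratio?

(L/D)max = 12.1

For CD = CD0 + K·CL², (L/D)max occurs at CL* = √(CD0/K) and equals 1/(2√(K·CD0)).
(L/D)max = 1/(2√(0.0665 × 0.0258)) = 1/(2 × 0.04142) = 12.1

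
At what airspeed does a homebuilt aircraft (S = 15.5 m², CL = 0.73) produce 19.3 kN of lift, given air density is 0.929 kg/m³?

L = ½ρv²S·CL ⇒ v = √(2L/(ρ·S·CL))
v = √(2 × 19300 / (0.929 × 15.5 × 0.73)) = √3672 = 60.6 m/s

v = 60.6 m/s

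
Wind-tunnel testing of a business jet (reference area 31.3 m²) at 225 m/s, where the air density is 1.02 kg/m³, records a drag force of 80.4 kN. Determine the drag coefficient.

CD = 0.0995

From D = ½ρv²S·CD, rearranging gives CD = 2D/(ρv²S).
CD = 2 × 80400 / (1.02 × 225² × 31.3) = 0.0995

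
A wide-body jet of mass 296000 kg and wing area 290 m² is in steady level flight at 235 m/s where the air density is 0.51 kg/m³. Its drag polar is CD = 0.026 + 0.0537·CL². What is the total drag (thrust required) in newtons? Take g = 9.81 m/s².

D = 2.17×10^5 N

Level flight ⇒ L = W = m·g = 296000 × 9.81 = 2.9038×10^6 N.
q = ½ρv² = ½ × 0.51 × 235² = 14080 Pa.
Required CL = L/(qS) = 2.9038×10^6/(14080·290) = 0.711.
CD = 0.026 + 0.0537 × 0.711² = 0.05315.
D = q·S·CD = 14080 × 290 × 0.05315 = 2.171×10^5 N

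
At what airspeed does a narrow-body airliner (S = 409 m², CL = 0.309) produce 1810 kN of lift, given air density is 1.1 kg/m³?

L = ½ρv²S·CL ⇒ v = √(2L/(ρ·S·CL))
v = √(2 × 1.81×10^6 / (1.1 × 409 × 0.309)) = √26040 = 161 m/s

v = 161 m/s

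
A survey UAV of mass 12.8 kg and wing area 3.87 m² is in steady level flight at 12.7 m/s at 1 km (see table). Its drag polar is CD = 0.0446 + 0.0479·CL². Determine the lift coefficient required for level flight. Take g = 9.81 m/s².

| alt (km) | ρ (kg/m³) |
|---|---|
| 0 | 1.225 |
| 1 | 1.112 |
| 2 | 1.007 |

CL = 0.362

At 1 km, from the table: ρ = 1.112 kg/m³.
In steady level flight, lift balances weight: W = mg = 12.8 × 9.81 = 125.57 N.
q = ½ρv² = ½ × 1.112 × 12.7² = 89.68 Pa.
CL = 2W/(ρv²S) = 2×125.57/(1.112×12.7²×3.87) = 0.3618.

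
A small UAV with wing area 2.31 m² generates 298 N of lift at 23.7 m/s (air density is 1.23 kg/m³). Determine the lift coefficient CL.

From L = ½ρv²S·CL, rearranging gives CL = 2L/(ρv²S).
CL = 2 × 298 / (1.23 × 23.7² × 2.31) = 0.373

CL = 0.373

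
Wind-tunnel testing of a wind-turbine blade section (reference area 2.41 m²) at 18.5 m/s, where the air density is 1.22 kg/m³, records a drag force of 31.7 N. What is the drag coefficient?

From D = ½ρv²S·CD, rearranging gives CD = 2D/(ρv²S).
CD = 2 × 31.7 / (1.22 × 18.5² × 2.41) = 0.063

CD = 0.063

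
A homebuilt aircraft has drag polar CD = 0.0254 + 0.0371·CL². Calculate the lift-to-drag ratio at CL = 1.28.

CD = 0.0254 + 0.0371 × 1.28² = 0.08618
L/D = CL/CD = 1.28 / 0.08618 = 14.9

L/D = 14.9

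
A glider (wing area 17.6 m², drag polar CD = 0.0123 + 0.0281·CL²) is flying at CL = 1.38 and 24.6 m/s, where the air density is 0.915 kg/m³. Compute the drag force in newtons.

D = 321 N

CD = 0.0123 + 0.0281 × 1.38² = 0.06581
D = ½ρv²S·CD = ½ × 0.915 × 24.6² × 17.6 × 0.06581 = 321 N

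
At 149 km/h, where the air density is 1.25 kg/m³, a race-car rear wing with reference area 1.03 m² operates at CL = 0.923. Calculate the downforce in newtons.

L = 1020 N

Convert speed: v = 149 km/h ÷ 3.6 = 41.39 m/s.
Dynamic pressure q = ½ρv² = ½ × 1.25 × 41.39² = 1071 Pa.
L = q·S·CL = 1071 × 1.03 × 0.923 = 1020 N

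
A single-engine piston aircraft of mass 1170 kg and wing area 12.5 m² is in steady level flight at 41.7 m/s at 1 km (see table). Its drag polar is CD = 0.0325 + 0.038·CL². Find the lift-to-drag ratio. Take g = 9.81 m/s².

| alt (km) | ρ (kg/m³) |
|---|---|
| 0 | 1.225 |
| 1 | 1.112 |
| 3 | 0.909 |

At 1 km, from the table: ρ = 1.112 kg/m³.
Level flight ⇒ L = W = m·g = 1170 × 9.81 = 11478 N.
q = ½ρv² = ½ × 1.112 × 41.7² = 966.8 Pa.
CL = 2W/(ρv²S) = 2×11478/(1.112×41.7²×12.5) = 0.9497.
CD = 0.0325 + 0.038 × 0.9497² = 0.06678.
L/D = CL/CD = 0.9497 / 0.06678 = 14.2

L/D = 14.2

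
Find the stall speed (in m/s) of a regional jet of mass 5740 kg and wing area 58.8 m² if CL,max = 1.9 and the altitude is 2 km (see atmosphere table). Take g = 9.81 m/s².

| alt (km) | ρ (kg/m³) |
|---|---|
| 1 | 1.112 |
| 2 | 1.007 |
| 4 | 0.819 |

At 2 km, from the table: ρ = 1.007 kg/m³.
At stall, lift equals weight: L = W = m·g = 5740 × 9.81 = 56310 N.
From L = ½ρV²S·CL,max = W: V_stall = √(2W/(ρSCL,max)) = √(2·56310/(1.007·58.8·1.9))
V_stall = √1001 = 31.6 m/s

V_stall = 31.6 m/s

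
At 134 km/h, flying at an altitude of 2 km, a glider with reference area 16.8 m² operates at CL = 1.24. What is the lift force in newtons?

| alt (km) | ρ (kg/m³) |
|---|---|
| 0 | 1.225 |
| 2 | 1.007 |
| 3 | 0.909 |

L = 14500 N

At 2 km, from the table: ρ = 1.007 kg/m³.
Convert speed: v = 134 km/h ÷ 3.6 = 37.22 m/s.
L = ½ρv²S·CL = ½ × 1.007 × 37.22² × 16.8 × 1.24 = 14500 N ≈ 14.5 kN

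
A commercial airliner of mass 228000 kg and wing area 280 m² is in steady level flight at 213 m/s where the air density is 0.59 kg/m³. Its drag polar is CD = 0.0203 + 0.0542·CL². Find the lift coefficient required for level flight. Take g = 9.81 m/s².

CL = 0.597

Level flight ⇒ L = W = m·g = 228000 × 9.81 = 2.2367×10^6 N.
Dynamic pressure q = 0.5 × 0.59 × 213² = 13380 Pa.
Required CL = L/(qS) = 2.2367×10^6/(13380·280) = 0.5968.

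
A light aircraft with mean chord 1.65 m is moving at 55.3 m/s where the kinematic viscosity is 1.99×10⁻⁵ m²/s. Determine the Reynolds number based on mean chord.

Re = 4.59×10^6

Re = v·c/ν = 55.3 × 1.65 / (1.99×10⁻⁵) = 4.59×10^6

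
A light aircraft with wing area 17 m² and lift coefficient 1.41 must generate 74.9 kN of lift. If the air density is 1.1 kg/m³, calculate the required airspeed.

L = ½ρv²S·CL ⇒ v = √(2L/(ρ·S·CL))
v = √(2 × 74900 / (1.1 × 17 × 1.41)) = √5681 = 75.4 m/s

v = 75.4 m/s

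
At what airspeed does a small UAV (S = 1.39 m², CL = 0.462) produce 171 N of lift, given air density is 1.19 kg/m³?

L = ½ρv²S·CL ⇒ v = √(2L/(ρ·S·CL))
v = √(2 × 171 / (1.19 × 1.39 × 0.462)) = √447.5 = 21.2 m/s

v = 21.2 m/s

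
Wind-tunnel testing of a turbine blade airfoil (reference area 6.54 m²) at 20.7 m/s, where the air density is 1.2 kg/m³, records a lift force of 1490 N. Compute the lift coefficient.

From L = ½ρv²S·CL, rearranging gives CL = 2L/(ρv²S).
CL = 2 × 1490 / (1.2 × 20.7² × 6.54) = 0.886

CL = 0.886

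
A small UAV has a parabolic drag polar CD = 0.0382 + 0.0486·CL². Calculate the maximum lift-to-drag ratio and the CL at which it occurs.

(L/D)max = 11.6, at CL = 0.887

For CD = CD0 + K·CL², (L/D)max occurs at CL* = √(CD0/K) and equals 1/(2√(K·CD0)).
(L/D)max = 1/(2√(0.0486 × 0.0382)) = 1/(2 × 0.04309) = 11.6
CL* = √(0.0382/0.0486) = 0.887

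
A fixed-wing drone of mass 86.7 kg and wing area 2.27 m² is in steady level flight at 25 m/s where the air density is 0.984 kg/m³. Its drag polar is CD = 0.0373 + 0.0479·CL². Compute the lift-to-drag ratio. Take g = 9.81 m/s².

L/D = 11.2

Weight W = mg = 86.7 × 9.81 = 850.53 N; in level flight L = W.
q = ½ρv² = ½ × 0.984 × 25² = 307.5 Pa.
Required CL = L/(qS) = 850.53/(307.5·2.27) = 1.218.
CD = 0.0373 + 0.0479 × 1.218² = 0.1084.
L/D = CL/CD = 1.218 / 0.1084 = 11.2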